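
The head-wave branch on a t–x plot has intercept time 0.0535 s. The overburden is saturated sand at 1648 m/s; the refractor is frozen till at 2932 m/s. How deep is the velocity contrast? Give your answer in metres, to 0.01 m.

53.30 m

θ_c = arcsin(1648/2932) = 34.20°; cos θ_c = 0.8271.
tᵢ = 2h cos θ_c/V₁ ⇒ h = tᵢ·V₁/(2 cos θ_c) = 0.0535·1648/(2·0.8271) = 53.30 m.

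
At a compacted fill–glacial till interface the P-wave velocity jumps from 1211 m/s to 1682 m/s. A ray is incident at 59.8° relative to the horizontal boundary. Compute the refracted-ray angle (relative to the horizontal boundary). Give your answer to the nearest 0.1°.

45.7°

Angle from the normal: 90° − 59.8° = 30.2°.
sin θ₁/V₁ = sin θ₂/V₂ ⇒ sin θ₂ = 1682·sin 30.2°/1211 = 1682·0.5030/1211 = 0.6987.
θ₂ = arcsin 0.6987 = 44.32° from the normal.
From the interface: 90° − 44.32° = 45.68°.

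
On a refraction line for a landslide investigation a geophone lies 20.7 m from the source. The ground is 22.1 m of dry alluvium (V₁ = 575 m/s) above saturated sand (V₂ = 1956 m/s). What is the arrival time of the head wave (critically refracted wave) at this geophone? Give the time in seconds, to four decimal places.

θ_c = arcsin(V₁/V₂) = arcsin(575/1956) = 17.10°, cos θ_c = 0.9558.
Intercept time tᵢ = 2h cos θ_c / V₁ = 2·22.1·0.9558/575 = 0.07347 s.
t = x/V₂ + tᵢ = 20.7/1956 + 0.07347 = 0.08406 s.

0.0841 s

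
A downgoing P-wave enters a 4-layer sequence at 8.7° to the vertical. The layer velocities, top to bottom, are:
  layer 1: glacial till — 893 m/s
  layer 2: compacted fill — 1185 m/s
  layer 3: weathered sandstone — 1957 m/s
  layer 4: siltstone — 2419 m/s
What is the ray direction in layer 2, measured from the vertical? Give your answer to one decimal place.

Ray parameter p = sin 8.7° / 893 = 1.6939e-04 s/m.
sin θ_2 = p·V_2 = 1.6939e-04 × 1185 = 0.2007.
θ_2 = 11.58° from the vertical.

11.6°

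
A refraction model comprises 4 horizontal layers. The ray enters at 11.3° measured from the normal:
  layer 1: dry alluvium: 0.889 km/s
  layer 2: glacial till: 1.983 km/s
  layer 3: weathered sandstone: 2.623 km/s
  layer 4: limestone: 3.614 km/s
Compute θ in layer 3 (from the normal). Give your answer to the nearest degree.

35°

Ray parameter p = sin 11.3° / 0.889 = 2.2041e-01 s/km.
sin θ_3 = p·V_3 = 2.2041e-01 × 2.623 = 0.5781.
θ_3 = 35.32° from the vertical.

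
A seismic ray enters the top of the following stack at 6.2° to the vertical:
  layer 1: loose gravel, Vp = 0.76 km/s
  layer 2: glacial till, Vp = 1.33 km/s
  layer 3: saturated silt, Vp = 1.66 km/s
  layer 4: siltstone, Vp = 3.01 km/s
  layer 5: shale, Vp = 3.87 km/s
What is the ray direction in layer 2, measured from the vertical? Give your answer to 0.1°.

10.9°

Snell's law across each interface conserves sin θ / V, so sin θ_2 = V_2·sin θ₁/V₁.
sin θ_2 = 1.33 × sin 6.2° / 0.76 = 0.1890.
θ_2 = 10.89° from the vertical.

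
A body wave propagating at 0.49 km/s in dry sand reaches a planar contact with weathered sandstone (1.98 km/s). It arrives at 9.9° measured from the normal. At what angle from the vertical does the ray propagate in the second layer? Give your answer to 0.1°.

44.0°

sin θ₁/V₁ = sin θ₂/V₂ ⇒ sin θ₂ = 1.98·sin 9.9°/0.49 = 1.98·0.1719/0.49 = 0.6947.
θ₂ = sin⁻¹(0.6947) = 44.01° (from vertical).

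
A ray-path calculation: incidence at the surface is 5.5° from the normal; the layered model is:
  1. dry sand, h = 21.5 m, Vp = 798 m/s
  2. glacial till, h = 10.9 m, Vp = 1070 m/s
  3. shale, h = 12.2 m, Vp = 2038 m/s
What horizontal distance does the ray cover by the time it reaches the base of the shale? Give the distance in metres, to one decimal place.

Ray parameter p = sin 5.5° / 798 m/s = 1.2011e-04 s/m.
Layer 1: θ = 5.50°; offset = 21.5·tan 5.50° = 2.070 m.
Layer 2: sin θ = p·1070 = 0.1285 → θ = 7.38°; offset = 10.9·tan 7.38° = 1.413 m.
Layer 3: sin θ = p·2038 = 0.2448 → θ = 14.17°; offset = 12.2·tan 14.17° = 3.080 m.
Total horizontal offset = 6.563 m.

6.6 m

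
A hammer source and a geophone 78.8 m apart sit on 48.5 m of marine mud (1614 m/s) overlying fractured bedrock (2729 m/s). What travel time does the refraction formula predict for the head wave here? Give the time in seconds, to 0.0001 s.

θ_c = arcsin(V₁/V₂) = arcsin(1614/2729) = 36.26°, cos θ_c = 0.8064.
Intercept time tᵢ = 2h cos θ_c / V₁ = 2·48.5·0.8064/1614 = 0.04846 s.
t = x/V₂ + tᵢ = 78.8/2729 + 0.04846 = 0.07734 s.

0.0773 s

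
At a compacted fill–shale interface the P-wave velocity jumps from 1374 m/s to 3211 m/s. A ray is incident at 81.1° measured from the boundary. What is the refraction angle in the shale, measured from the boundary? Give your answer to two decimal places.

Angle from the normal: 90° − 81.1° = 8.9°.
sin θ₁/V₁ = sin θ₂/V₂ ⇒ sin θ₂ = 3211·sin 8.9°/1374 = 3211·0.1547/1374 = 0.3616.
θ₂ = arcsin 0.3616 = 21.20° from the normal.
From the interface: 90° − 21.20° = 68.80°.

68.80°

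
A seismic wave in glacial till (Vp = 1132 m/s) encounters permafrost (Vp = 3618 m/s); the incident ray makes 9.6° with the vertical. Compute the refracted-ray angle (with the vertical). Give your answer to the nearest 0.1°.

32.2°

sin θ₁/V₁ = sin θ₂/V₂ ⇒ sin θ₂ = 3618·sin 9.6°/1132 = 3618·0.1668/1132 = 0.5330.
θ₂ = sin⁻¹(0.5330) = 32.21° (from vertical).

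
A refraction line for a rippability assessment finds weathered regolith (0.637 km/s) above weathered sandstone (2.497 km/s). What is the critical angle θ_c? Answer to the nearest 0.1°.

14.8°

Critical incidence: sin θ_c = V₁/V₂ = 0.637/2.497 = 0.2551.
θ_c = arcsin 0.2551 = 14.78°.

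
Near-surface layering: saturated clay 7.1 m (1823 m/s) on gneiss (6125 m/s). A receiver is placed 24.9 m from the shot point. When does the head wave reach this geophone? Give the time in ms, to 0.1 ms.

11.5 ms

t = x/V₂ + 2h·√(V₂²−V₁²)/(V₁V₂).
√(V₂²−V₁²) = √(6125²−1823²) = 5847.4 m/s; delay term = 2·7.1·5847.4/(1823·6125) = 0.00744 s.
t = 24.9/6125 + 0.00744 = 0.01150 s.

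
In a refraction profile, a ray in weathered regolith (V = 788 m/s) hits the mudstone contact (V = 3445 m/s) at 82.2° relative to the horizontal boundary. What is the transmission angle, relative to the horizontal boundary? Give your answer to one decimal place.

Angle from the normal: 90° − 82.2° = 7.8°.
sin θ₁/V₁ = sin θ₂/V₂ ⇒ sin θ₂ = 3445·sin 7.8°/788 = 3445·0.1357/788 = 0.5933.
θ₂ = arcsin 0.5933 = 36.39° from the normal.
From the interface: 90° − 36.39° = 53.61°.

53.6°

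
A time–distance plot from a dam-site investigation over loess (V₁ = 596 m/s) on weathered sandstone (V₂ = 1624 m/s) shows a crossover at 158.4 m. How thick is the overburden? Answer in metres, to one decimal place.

53.9 m

x_cross = 2h·√((V₂+V₁)/(V₂−V₁)) → h = x_cross / (2·√((V₂+V₁)/(V₂−V₁))).
√((V₂+V₁)/(V₂−V₁)) = √((1624+596)/(1624−596)) = 1.4695.
h = 158.4 / (2·1.4695) = 53.89 m.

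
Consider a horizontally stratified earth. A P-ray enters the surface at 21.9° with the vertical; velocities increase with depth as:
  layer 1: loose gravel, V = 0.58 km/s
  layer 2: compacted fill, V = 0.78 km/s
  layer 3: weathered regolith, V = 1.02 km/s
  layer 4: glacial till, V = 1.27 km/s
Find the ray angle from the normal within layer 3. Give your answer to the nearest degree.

41°

Ray parameter p = sin 21.9° / 0.58 = 6.4308e-01 s/km.
sin θ_3 = p·V_3 = 6.4308e-01 × 1.02 = 0.6559.
θ_3 = 40.99° from the vertical.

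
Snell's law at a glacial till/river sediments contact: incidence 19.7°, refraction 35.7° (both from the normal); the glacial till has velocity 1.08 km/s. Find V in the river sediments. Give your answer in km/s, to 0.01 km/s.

sin 19.7° = 0.3371; sin 35.7° = 0.5835.
V₂ = V₁·(sin θ₂/sin θ₁) = 1.08·(0.5835/0.3371) = 1.87 km/s.

1.87 km/s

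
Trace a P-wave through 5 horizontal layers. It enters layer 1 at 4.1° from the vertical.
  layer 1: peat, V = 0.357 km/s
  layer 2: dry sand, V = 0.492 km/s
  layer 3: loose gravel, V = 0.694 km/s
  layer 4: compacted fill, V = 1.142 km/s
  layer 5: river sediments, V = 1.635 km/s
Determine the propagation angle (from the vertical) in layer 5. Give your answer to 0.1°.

Snell's law across each interface conserves sin θ / V, so sin θ_5 = V_5·sin θ₁/V₁.
sin θ_5 = 1.635 × sin 4.1° / 0.357 = 0.3274.
θ_5 = 19.11° from the vertical.

19.1°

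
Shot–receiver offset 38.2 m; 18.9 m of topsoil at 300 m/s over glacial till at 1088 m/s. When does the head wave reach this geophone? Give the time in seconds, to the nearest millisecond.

0.156 s

θ_c = arcsin(V₁/V₂) = arcsin(300/1088) = 16.01°, cos θ_c = 0.9612.
Intercept time tᵢ = 2h cos θ_c / V₁ = 2·18.9·0.9612/300 = 0.12112 s.
t = x/V₂ + tᵢ = 38.2/1088 + 0.12112 = 0.15623 s.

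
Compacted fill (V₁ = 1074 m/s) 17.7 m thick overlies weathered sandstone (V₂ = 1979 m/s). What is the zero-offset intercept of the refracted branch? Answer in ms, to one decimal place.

27.7 ms

tᵢ = 2h·√(V₂²−V₁²)/(V₁V₂).
√(V₂²−V₁²) = √(1979²−1074²) = 1662.2 m/s.
tᵢ = 2·17.7·1662.2/(1074·1979) = 0.02768 s.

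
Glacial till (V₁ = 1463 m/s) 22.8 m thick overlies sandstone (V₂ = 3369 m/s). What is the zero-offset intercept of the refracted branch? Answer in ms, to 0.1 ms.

θ_c = arcsin(V₁/V₂) = arcsin(1463/3369) = 25.74°; cos θ_c = 0.9008.
tᵢ = 2h·cos θ_c / V₁ = 2·22.8·0.9008 / 1463 = 0.02808 s.

28.1 ms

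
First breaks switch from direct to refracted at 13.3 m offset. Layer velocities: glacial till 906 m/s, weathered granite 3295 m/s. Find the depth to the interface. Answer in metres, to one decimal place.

5.0 m

h = (x_cross/2)·√((V₂−V₁)/(V₂+V₁)).
(V₂−V₁)/(V₂+V₁) = (3295−906)/(3295+906) = 0.5687; √ = 0.7541.
h = (13.3/2)·0.7541 = 5.01 m.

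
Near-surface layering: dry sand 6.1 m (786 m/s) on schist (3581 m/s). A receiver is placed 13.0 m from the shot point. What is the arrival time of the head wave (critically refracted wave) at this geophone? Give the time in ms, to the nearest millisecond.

19 ms

θ_c = arcsin(V₁/V₂) = arcsin(786/3581) = 12.68°, cos θ_c = 0.9756.
Intercept time tᵢ = 2h cos θ_c / V₁ = 2·6.1·0.9756/786 = 0.01514 s.
t = x/V₂ + tᵢ = 13.0/3581 + 0.01514 = 0.01877 s.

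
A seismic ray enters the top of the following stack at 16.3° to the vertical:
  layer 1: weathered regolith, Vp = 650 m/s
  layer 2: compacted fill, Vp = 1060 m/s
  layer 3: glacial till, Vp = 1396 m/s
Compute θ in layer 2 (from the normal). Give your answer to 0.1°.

Ray parameter p = sin 16.3° / 650 = 4.3179e-04 s/m.
sin θ_2 = p·V_2 = 4.3179e-04 × 1060 = 0.4577.
θ_2 = 27.24° from the vertical.

27.2°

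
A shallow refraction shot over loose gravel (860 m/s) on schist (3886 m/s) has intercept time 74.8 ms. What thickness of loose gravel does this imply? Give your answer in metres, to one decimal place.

33.0 m

h = tᵢ·V₁·V₂ / (2·√(V₂²−V₁²)).
√(V₂²−V₁²) = √(3886² − 860²) = 3789.6 m/s.
h = 0.0748 s × 860 × 3886 / (2 × 3789.6) = 32.98 m.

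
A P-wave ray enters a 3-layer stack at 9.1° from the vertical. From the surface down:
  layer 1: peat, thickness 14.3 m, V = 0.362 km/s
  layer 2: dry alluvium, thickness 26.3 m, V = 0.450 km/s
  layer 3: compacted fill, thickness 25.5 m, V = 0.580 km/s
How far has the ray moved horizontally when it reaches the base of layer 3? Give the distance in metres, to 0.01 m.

14.24 m

Apply Snell's law at each interface; in layer i the horizontal offset is hᵢ·tan θᵢ.
Layer 1: θ = 9.10°; offset = 14.3·tan 9.10° = 2.2905 m.
Layer 2: sin θ = 0.450·sin 9.1°/0.362 = 0.1966, θ = 11.34°; offset = 26.3·tan 11.34° = 5.2736 m.
Layer 3: sin θ = 0.580·sin 9.1°/0.362 = 0.2534, θ = 14.68°; offset = 25.5·tan 14.68° = 6.6798 m.
Total horizontal offset = 14.2439 m.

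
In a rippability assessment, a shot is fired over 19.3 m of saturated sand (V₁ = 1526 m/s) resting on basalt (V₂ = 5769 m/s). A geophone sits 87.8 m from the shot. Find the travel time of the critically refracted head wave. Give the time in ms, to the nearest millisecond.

t = x/V₂ + 2h·√(V₂²−V₁²)/(V₁V₂).
√(V₂²−V₁²) = √(5769²−1526²) = 5563.5 m/s; delay term = 2·19.3·5563.5/(1526·5769) = 0.02439 s.
t = 87.8/5769 + 0.02439 = 0.03961 s.

40 ms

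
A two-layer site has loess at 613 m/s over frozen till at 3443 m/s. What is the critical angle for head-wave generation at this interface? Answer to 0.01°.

At critical incidence the refracted ray runs along the interface (θ₂ = 90°), so sin θ_c = V₁/V₂.
θ_c = arcsin(613/3443) = arcsin 0.1780 = 10.26°.

10.26°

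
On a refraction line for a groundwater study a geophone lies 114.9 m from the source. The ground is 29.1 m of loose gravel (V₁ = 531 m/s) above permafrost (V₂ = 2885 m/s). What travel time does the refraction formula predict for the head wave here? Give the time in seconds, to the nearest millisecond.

θ_c = arcsin(V₁/V₂) = arcsin(531/2885) = 10.61°, cos θ_c = 0.9829.
Intercept time tᵢ = 2h cos θ_c / V₁ = 2·29.1·0.9829/531 = 0.10773 s.
t = x/V₂ + tᵢ = 114.9/2885 + 0.10773 = 0.14756 s.

0.148 s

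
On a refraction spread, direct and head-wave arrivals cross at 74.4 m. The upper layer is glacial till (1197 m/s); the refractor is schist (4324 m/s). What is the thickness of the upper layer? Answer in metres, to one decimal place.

28.0 m

h = (x_cross/2)·√((V₂−V₁)/(V₂+V₁)).
(V₂−V₁)/(V₂+V₁) = (4324−1197)/(4324+1197) = 0.5664; √ = 0.7526.
h = (74.4/2)·0.7526 = 28.00 m.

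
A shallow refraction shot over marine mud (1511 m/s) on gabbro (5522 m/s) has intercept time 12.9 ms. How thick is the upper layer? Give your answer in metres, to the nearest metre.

10 m

θ_c = arcsin(1511/5522) = 15.88°; cos θ_c = 0.9618.
tᵢ = 2h cos θ_c/V₁ ⇒ h = tᵢ·V₁/(2 cos θ_c) = 0.0129·1511/(2·0.9618) = 10.13 m.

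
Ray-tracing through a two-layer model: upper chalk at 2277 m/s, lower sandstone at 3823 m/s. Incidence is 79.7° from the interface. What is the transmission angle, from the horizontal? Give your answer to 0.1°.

72.5°

Convert to the normal: θ₁ = 90° − 79.7° = 10.3°.
Snell's law: sin θ₂ = (V₂/V₁)·sin θ₁ = (3823/2277)·sin 10.3° = 0.3002.
θ₂ = sin⁻¹(0.3002) = 17.47° (from vertical).
From the interface: 90° − 17.47° = 72.53°.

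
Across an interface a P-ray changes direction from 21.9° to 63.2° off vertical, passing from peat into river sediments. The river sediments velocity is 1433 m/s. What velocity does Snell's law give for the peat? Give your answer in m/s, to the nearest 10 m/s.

600 m/s

sin 21.9° = 0.3730; sin 63.2° = 0.8926.
V₁ = V₂·(sin θ₁/sin θ₂) = 1433·(0.3730/0.8926) = 598.81 m/s.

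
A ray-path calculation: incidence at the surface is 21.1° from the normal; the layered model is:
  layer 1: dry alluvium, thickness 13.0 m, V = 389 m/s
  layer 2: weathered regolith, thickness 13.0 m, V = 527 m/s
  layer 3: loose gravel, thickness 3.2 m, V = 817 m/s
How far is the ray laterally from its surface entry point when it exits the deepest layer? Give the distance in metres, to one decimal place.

16.0 m

p = sin θ₁/V₁ = sin 21.1°/389 = 9.2544e-04 s/m is conserved through the stack.
Layer 1: θ = 21.10°; offset = 13.0·tan 21.10° = 5.016 m.
Layer 2: sin θ = p·527 = 0.4877 → θ = 29.19°; offset = 13.0·tan 29.19° = 7.262 m.
Layer 3: sin θ = p·817 = 0.7561 → θ = 49.12°; offset = 3.2·tan 49.12° = 3.697 m.
Σ offsets = 15.976 m.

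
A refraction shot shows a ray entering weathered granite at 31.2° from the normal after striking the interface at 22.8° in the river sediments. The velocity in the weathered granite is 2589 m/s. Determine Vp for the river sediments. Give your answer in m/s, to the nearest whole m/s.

1937 m/s

Snell's law: sin 22.8°/V₁ = sin 31.2°/V₂.
V₁ = V₂·sin 22.8°/sin 31.2° = 2589 × 0.7481 = 1936.73 m/s.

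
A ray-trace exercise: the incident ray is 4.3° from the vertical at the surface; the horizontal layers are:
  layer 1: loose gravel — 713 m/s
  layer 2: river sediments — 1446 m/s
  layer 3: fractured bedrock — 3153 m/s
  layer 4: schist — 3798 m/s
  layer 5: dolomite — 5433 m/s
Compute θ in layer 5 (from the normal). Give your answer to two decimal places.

Ray parameter p = sin 4.3° / 713 = 1.0516e-04 s/m.
sin θ_5 = p·V_5 = 1.0516e-04 × 5433 = 0.5713.
θ_5 = 34.84° from the vertical.

34.84°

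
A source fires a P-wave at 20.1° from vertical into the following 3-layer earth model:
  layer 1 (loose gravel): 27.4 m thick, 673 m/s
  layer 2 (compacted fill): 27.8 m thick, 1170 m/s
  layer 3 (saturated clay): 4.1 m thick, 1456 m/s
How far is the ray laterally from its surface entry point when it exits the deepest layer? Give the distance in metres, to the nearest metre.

35 m

Ray parameter p = sin 20.1° / 673 m/s = 5.1064e-04 s/m.
Layer 1: θ = 20.10°; offset = 27.4·tan 20.10° = 10.027 m.
Layer 2: sin θ = p·1170 = 0.5974 → θ = 36.69°; offset = 27.8·tan 36.69° = 20.712 m.
Layer 3: sin θ = p·1456 = 0.7435 → θ = 48.03°; offset = 4.1·tan 48.03° = 4.558 m.
Summing the layer offsets gives 35.297 m.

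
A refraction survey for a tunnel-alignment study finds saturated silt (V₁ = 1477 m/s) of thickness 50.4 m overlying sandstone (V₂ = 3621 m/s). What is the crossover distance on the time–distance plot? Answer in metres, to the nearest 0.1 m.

155.4 m

x_cross = 2h·√((V₂+V₁)/(V₂−V₁)).
(V₂+V₁)/(V₂−V₁) = (3621+1477)/(3621−1477) = 2.3778; √ = 1.5420.
x_cross = 2·50.4·1.5420 = 155.43 m.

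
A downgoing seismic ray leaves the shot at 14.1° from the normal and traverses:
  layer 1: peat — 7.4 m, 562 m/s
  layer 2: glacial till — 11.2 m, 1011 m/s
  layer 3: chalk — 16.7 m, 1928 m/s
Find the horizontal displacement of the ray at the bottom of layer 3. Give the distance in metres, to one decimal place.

Apply Snell's law at each interface; in layer i the horizontal offset is hᵢ·tan θᵢ.
Layer 1: θ = 14.10°; offset = 7.4·tan 14.10° = 1.859 m.
Layer 2: sin θ = 1011·sin 14.1°/562 = 0.4382, θ = 25.99°; offset = 11.2·tan 25.99° = 5.461 m.
Layer 3: sin θ = 1928·sin 14.1°/562 = 0.8357, θ = 56.69°; offset = 16.7·tan 56.69° = 25.417 m.
Total horizontal offset = 32.737 m.

32.7 m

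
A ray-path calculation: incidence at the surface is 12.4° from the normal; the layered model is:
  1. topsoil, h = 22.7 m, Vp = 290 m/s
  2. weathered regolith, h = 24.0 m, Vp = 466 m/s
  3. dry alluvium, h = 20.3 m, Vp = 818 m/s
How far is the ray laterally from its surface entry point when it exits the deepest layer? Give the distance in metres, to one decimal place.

Ray parameter p = sin 12.4° / 290 m/s = 7.4047e-04 s/m.
Layer 1: θ = 12.40°; offset = 22.7·tan 12.40° = 4.991 m.
Layer 2: sin θ = p·466 = 0.3451 → θ = 20.19°; offset = 24.0·tan 20.19° = 8.823 m.
Layer 3: sin θ = p·818 = 0.6057 → θ = 37.28°; offset = 20.3·tan 37.28° = 15.453 m.
Summing the layer offsets gives 29.267 m.

29.3 m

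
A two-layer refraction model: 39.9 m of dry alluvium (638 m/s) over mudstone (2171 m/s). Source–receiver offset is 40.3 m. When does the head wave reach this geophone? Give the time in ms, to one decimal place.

138.1 ms

θ_c = arcsin(V₁/V₂) = arcsin(638/2171) = 17.09°, cos θ_c = 0.9558.
Intercept time tᵢ = 2h cos θ_c / V₁ = 2·39.9·0.9558/638 = 0.11956 s.
t = x/V₂ + tᵢ = 40.3/2171 + 0.11956 = 0.13812 s.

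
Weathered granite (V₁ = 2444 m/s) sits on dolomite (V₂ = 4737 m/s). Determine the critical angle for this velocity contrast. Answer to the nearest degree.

Critical incidence: sin θ_c = V₁/V₂ = 2444/4737 = 0.5159.
θ_c = arcsin 0.5159 = 31.06°.

31°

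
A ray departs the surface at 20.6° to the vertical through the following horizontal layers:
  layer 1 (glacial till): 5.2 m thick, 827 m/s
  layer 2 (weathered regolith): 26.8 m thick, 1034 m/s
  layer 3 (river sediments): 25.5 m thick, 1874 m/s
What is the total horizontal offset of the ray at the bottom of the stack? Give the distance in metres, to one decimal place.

Ray parameter p = sin 20.6° / 827 m/s = 4.2544e-04 s/m.
Layer 1: θ = 20.60°; offset = 5.2·tan 20.60° = 1.955 m.
Layer 2: sin θ = p·1034 = 0.4399 → θ = 26.10°; offset = 26.8·tan 26.10° = 13.128 m.
Layer 3: sin θ = p·1874 = 0.7973 → θ = 52.87°; offset = 25.5·tan 52.87° = 33.682 m.
Total horizontal offset = 48.764 m.

48.8 m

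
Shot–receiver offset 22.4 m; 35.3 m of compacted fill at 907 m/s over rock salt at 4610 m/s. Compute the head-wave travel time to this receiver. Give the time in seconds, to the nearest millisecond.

0.081 s

θ_c = arcsin(V₁/V₂) = arcsin(907/4610) = 11.35°, cos θ_c = 0.9805.
Intercept time tᵢ = 2h cos θ_c / V₁ = 2·35.3·0.9805/907 = 0.07632 s.
t = x/V₂ + tᵢ = 22.4/4610 + 0.07632 = 0.08118 s.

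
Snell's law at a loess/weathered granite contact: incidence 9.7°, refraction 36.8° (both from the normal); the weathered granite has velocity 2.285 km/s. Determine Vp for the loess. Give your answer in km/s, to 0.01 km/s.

Snell's law: sin 9.7°/V₁ = sin 36.8°/V₂.
V₁ = V₂·sin 9.7°/sin 36.8° = 2.285 × 0.2813 = 0.64 km/s.

0.64 km/s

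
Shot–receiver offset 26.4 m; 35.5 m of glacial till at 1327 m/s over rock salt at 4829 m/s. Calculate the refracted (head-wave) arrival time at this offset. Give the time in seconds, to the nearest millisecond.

0.057 s

t = x/V₂ + 2h·√(V₂²−V₁²)/(V₁V₂).
√(V₂²−V₁²) = √(4829²−1327²) = 4643.1 m/s; delay term = 2·35.5·4643.1/(1327·4829) = 0.05144 s.
t = 26.4/4829 + 0.05144 = 0.05691 s.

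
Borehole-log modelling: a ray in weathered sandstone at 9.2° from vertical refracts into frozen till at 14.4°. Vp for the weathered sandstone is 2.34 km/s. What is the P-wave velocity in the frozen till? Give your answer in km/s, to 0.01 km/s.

sin 9.2° = 0.1599; sin 14.4° = 0.2487.
V₂ = V₁·(sin θ₂/sin θ₁) = 2.34·(0.2487/0.1599) = 3.64 km/s.

3.64 km/s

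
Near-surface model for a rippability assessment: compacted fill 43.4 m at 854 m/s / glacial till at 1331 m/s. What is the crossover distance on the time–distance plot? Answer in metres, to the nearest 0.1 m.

x_cross = 2h·√((V₂+V₁)/(V₂−V₁)).
(V₂+V₁)/(V₂−V₁) = (1331+854)/(1331−854) = 4.5807; √ = 2.1403.
x_cross = 2·43.4·2.1403 = 185.77 m.

185.8 m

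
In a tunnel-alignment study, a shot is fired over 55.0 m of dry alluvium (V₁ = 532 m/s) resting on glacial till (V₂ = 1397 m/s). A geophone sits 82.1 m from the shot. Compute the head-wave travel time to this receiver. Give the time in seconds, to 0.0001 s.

0.2500 s

θ_c = arcsin(V₁/V₂) = arcsin(532/1397) = 22.38°, cos θ_c = 0.9247.
Intercept time tᵢ = 2h cos θ_c / V₁ = 2·55.0·0.9247/532 = 0.19119 s.
t = x/V₂ + tᵢ = 82.1/1397 + 0.19119 = 0.24996 s.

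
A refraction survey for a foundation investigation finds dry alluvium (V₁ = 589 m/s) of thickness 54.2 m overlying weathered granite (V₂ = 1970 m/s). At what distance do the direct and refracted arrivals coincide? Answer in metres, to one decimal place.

x_cross = 2h·√((V₂+V₁)/(V₂−V₁)).
(V₂+V₁)/(V₂−V₁) = (1970+589)/(1970−589) = 1.8530; √ = 1.3613.
x_cross = 2·54.2·1.3613 = 147.56 m.

147.6 m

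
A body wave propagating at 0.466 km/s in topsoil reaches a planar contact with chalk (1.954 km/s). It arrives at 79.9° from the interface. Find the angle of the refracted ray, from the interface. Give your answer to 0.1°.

42.7°

Convert to the normal: θ₁ = 90° − 79.9° = 10.1°.
sin θ₁/V₁ = sin θ₂/V₂ ⇒ sin θ₂ = 1.954·sin 10.1°/0.466 = 1.954·0.1754/0.466 = 0.7353.
θ₂ = arcsin 0.7353 = 47.34° from the normal.
From the interface: 90° − 47.34° = 42.66°.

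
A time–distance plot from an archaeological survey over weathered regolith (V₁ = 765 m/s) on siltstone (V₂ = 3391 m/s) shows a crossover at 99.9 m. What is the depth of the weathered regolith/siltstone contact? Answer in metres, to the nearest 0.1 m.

x_cross = 2h·√((V₂+V₁)/(V₂−V₁)) → h = x_cross / (2·√((V₂+V₁)/(V₂−V₁))).
√((V₂+V₁)/(V₂−V₁)) = √((3391+765)/(3391−765)) = 1.2580.
h = 99.9 / (2·1.2580) = 39.70 m.

39.7 m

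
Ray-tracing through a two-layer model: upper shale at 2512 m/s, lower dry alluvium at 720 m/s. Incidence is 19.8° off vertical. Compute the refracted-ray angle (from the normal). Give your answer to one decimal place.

5.6°

sin θ₁/V₁ = sin θ₂/V₂ ⇒ sin θ₂ = 720·sin 19.8°/2512 = 720·0.3387/2512 = 0.0971.
θ₂ = arcsin 0.0971 = 5.57° from the normal.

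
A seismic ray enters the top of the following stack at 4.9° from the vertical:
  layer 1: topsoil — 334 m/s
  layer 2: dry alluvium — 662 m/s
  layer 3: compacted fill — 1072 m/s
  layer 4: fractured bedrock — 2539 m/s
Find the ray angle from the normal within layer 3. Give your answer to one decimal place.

15.9°

Snell's law across each interface conserves sin θ / V, so sin θ_3 = V_3·sin θ₁/V₁.
sin θ_3 = 1072 × sin 4.9° / 334 = 0.2742.
θ_3 = arcsin 0.2742 = 15.91°.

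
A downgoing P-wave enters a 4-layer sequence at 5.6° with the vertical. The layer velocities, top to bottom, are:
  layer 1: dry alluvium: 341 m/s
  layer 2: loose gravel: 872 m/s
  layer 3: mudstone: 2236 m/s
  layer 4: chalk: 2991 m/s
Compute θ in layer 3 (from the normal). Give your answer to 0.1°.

39.8°

Ray parameter p = sin 5.6° / 341 = 2.8617e-04 s/m.
sin θ_3 = p·V_3 = 2.8617e-04 × 2236 = 0.6399.
θ_3 = 39.78° from the vertical.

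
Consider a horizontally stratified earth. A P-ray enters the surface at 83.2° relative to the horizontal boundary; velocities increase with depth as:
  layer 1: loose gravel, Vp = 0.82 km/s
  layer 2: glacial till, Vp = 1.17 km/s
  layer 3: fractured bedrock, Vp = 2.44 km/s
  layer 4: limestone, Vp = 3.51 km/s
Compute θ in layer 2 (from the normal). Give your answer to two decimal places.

9.73°

From the normal: θ₁ = 90° − 83.2° = 6.8°.
Snell's law across each interface conserves sin θ / V, so sin θ_2 = V_2·sin θ₁/V₁.
sin θ_2 = 1.17 × sin 6.8° / 0.82 = 0.1689.
θ_2 = arcsin 0.1689 = 9.73°.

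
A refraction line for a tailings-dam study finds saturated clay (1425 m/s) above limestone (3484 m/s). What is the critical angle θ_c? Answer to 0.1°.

Critical incidence: sin θ_c = V₁/V₂ = 1425/3484 = 0.4090.
θ_c = arcsin 0.4090 = 24.14°.

24.1°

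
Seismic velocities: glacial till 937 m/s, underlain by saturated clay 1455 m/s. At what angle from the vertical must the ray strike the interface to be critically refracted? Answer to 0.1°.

40.1°

At critical incidence the refracted ray runs along the interface (θ₂ = 90°), so sin θ_c = V₁/V₂.
θ_c = arcsin(937/1455) = arcsin 0.6440 = 40.09°.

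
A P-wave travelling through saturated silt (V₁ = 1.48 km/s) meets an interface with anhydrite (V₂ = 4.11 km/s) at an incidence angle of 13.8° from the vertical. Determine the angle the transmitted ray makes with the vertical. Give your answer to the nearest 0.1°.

41.5°

sin θ₁/V₁ = sin θ₂/V₂ ⇒ sin θ₂ = 4.11·sin 13.8°/1.48 = 4.11·0.2385/1.48 = 0.6624.
θ₂ = sin⁻¹(0.6624) = 41.48° (from vertical).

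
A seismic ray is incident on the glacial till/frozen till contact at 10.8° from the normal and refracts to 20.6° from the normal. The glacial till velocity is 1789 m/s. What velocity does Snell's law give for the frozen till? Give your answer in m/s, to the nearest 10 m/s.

Snell's law: sin 10.8°/V₁ = sin 20.6°/V₂.
V₂ = V₁·sin 20.6°/sin 10.8° = 1789 × 1.8777 = 3359.16 m/s.

3360 m/s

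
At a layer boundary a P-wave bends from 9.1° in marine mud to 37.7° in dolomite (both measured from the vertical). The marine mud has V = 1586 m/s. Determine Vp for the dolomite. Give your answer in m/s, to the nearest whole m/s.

sin 9.1° = 0.1582; sin 37.7° = 0.6115.
V₂ = V₁·(sin θ₂/sin θ₁) = 1586·(0.6115/0.1582) = 6132.36 m/s.

6132 m/s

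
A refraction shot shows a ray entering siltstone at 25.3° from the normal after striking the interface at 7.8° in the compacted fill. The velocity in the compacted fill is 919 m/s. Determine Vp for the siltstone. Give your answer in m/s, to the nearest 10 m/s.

Snell's law: sin 7.8°/V₁ = sin 25.3°/V₂.
V₂ = V₁·sin 25.3°/sin 7.8° = 919 × 3.1489 = 2893.86 m/s.

2890 m/s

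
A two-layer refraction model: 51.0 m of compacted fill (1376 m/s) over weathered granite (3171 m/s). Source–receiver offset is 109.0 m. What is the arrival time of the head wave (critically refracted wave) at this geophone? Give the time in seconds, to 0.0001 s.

0.1012 s

θ_c = arcsin(V₁/V₂) = arcsin(1376/3171) = 25.72°, cos θ_c = 0.9009.
Intercept time tᵢ = 2h cos θ_c / V₁ = 2·51.0·0.9009/1376 = 0.06679 s.
t = x/V₂ + tᵢ = 109.0/3171 + 0.06679 = 0.10116 s.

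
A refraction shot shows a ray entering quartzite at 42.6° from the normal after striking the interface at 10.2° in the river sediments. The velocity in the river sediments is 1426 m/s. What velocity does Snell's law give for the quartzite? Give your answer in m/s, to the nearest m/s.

5451 m/s

sin 10.2° = 0.1771; sin 42.6° = 0.6769.
V₂ = V₁·(sin θ₂/sin θ₁) = 1426·(0.6769/0.1771) = 5450.64 m/s.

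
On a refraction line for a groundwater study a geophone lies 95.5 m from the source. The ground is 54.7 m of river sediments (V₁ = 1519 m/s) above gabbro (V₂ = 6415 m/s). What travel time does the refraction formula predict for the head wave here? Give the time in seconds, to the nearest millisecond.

0.085 s

t = x/V₂ + 2h·√(V₂²−V₁²)/(V₁V₂).
√(V₂²−V₁²) = √(6415²−1519²) = 6232.6 m/s; delay term = 2·54.7·6232.6/(1519·6415) = 0.06997 s.
t = 95.5/6415 + 0.06997 = 0.08486 s.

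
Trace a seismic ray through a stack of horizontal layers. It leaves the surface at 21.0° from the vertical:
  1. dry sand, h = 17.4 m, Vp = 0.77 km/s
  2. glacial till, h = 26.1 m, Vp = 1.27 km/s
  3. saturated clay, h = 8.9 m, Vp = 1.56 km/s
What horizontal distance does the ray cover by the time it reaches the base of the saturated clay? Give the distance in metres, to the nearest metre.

35 m

p = sin θ₁/V₁ = sin 21.0°/0.77 = 4.6541e-01 s/km is conserved through the stack.
Layer 1: θ = 21.00°; offset = 17.4·tan 21.00° = 6.679 m.
Layer 2: sin θ = p·1.27 = 0.5911 → θ = 36.23°; offset = 26.1·tan 36.23° = 19.126 m.
Layer 3: sin θ = p·1.56 = 0.7260 → θ = 46.56°; offset = 8.9·tan 46.56° = 9.397 m.
Total horizontal offset = 35.202 m.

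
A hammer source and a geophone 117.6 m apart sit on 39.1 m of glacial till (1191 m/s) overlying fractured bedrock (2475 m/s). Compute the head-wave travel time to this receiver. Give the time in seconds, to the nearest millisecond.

t = x/V₂ + 2h·√(V₂²−V₁²)/(V₁V₂).
√(V₂²−V₁²) = √(2475²−1191²) = 2169.6 m/s; delay term = 2·39.1·2169.6/(1191·2475) = 0.05756 s.
t = 117.6/2475 + 0.05756 = 0.10507 s.

0.105 s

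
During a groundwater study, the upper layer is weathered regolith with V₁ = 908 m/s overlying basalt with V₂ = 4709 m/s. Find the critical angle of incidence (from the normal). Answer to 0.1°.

Critical incidence: sin θ_c = V₁/V₂ = 908/4709 = 0.1928.
θ_c = arcsin 0.1928 = 11.12°.

11.1°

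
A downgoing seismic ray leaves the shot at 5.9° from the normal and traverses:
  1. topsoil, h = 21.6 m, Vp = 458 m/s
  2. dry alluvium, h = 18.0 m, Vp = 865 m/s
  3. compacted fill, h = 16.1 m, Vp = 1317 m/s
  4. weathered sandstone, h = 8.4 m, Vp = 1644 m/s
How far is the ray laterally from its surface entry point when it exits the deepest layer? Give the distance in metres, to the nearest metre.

p = sin θ₁/V₁ = sin 5.9°/458 = 2.2444e-04 s/m is conserved through the stack.
Layer 1: θ = 5.90°; offset = 21.6·tan 5.90° = 2.232 m.
Layer 2: sin θ = p·865 = 0.1941 → θ = 11.19°; offset = 18.0·tan 11.19° = 3.562 m.
Layer 3: sin θ = p·1317 = 0.2956 → θ = 17.19°; offset = 16.1·tan 17.19° = 4.982 m.
Layer 4: sin θ = p·1644 = 0.3690 → θ = 21.65°; offset = 8.4·tan 21.65° = 3.335 m.
Total horizontal offset = 14.111 m.

14 m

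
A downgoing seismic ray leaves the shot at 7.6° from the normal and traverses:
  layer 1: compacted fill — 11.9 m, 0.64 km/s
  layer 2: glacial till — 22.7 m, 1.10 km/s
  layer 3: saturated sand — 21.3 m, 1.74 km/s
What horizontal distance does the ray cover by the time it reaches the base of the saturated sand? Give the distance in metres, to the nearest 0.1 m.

15.1 m

Apply Snell's law at each interface; in layer i the horizontal offset is hᵢ·tan θᵢ.
Layer 1: θ = 7.60°; offset = 11.9·tan 7.60° = 1.588 m.
Layer 2: sin θ = 1.10·sin 7.6°/0.64 = 0.2273, θ = 13.14°; offset = 22.7·tan 13.14° = 5.299 m.
Layer 3: sin θ = 1.74·sin 7.6°/0.64 = 0.3596, θ = 21.07°; offset = 21.3·tan 21.07° = 8.208 m.
Summing the layer offsets gives 15.094 m.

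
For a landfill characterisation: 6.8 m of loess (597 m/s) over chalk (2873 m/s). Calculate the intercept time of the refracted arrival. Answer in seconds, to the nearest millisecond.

θ_c = arcsin(V₁/V₂) = arcsin(597/2873) = 11.99°; cos θ_c = 0.9782.
tᵢ = 2h·cos θ_c / V₁ = 2·6.8·0.9782 / 597 = 0.02228 s.

0.022 s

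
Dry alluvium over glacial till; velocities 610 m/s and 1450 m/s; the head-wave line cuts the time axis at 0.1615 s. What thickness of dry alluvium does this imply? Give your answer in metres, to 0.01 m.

54.30 m

θ_c = arcsin(610/1450) = 24.88°; cos θ_c = 0.9072.
tᵢ = 2h cos θ_c/V₁ ⇒ h = tᵢ·V₁/(2 cos θ_c) = 0.1615·610/(2·0.9072) = 54.30 m.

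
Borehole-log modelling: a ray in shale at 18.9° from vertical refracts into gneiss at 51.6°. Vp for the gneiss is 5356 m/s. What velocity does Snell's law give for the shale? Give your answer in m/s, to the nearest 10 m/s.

2210 m/s

Snell's law: sin 18.9°/V₁ = sin 51.6°/V₂.
V₁ = V₂·sin 18.9°/sin 51.6° = 5356 × 0.4133 = 2213.75 m/s.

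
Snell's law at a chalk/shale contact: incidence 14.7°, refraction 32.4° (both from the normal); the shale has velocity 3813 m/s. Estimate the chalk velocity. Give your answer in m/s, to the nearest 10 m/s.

Snell's law: sin 14.7°/V₁ = sin 32.4°/V₂.
V₁ = V₂·sin 14.7°/sin 32.4° = 3813 × 0.4736 = 1805.77 m/s.

1810 m/s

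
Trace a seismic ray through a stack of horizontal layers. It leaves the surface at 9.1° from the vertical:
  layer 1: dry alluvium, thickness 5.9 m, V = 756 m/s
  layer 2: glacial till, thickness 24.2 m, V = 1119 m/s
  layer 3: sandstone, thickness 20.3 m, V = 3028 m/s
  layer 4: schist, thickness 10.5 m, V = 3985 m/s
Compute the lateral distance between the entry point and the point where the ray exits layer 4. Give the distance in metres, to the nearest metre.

39 m

Apply Snell's law at each interface; in layer i the horizontal offset is hᵢ·tan θᵢ.
Layer 1: θ = 9.10°; offset = 5.9·tan 9.10° = 0.945 m.
Layer 2: sin θ = 1119·sin 9.1°/756 = 0.2341, θ = 13.54°; offset = 24.2·tan 13.54° = 5.827 m.
Layer 3: sin θ = 3028·sin 9.1°/756 = 0.6335, θ = 39.31°; offset = 20.3·tan 39.31° = 16.619 m.
Layer 4: sin θ = 3985·sin 9.1°/756 = 0.8337, θ = 56.48°; offset = 10.5·tan 56.48° = 15.851 m.
Σ offsets = 39.242 m.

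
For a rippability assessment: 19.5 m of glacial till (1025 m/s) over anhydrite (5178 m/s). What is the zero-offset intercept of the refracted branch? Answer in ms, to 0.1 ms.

θ_c = arcsin(V₁/V₂) = arcsin(1025/5178) = 11.42°; cos θ_c = 0.9802.
tᵢ = 2h·cos θ_c / V₁ = 2·19.5·0.9802 / 1025 = 0.03730 s.

37.3 ms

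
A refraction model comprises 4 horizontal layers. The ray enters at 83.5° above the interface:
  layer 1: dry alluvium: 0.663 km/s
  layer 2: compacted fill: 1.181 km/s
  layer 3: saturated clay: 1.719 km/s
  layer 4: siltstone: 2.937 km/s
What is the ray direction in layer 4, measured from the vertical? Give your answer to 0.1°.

From the normal: θ₁ = 90° − 83.5° = 6.5°.
Ray parameter p = sin 6.5° / 0.663 = 1.7074e-01 s/km.
sin θ_4 = p·V_4 = 1.7074e-01 × 2.937 = 0.5015.
θ_4 = arcsin 0.5015 = 30.10°.

30.1°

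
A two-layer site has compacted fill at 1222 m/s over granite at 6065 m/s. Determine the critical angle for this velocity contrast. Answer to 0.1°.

Critical incidence: sin θ_c = V₁/V₂ = 1222/6065 = 0.2015.
θ_c = arcsin 0.2015 = 11.62°.

11.6°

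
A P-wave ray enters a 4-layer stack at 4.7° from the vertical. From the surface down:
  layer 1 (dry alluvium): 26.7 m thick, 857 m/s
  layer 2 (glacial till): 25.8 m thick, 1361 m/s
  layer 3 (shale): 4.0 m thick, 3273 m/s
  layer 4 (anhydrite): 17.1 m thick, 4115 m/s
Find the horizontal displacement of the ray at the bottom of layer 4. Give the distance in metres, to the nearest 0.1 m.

14.2 m

Apply Snell's law at each interface; in layer i the horizontal offset is hᵢ·tan θᵢ.
Layer 1: θ = 4.70°; offset = 26.7·tan 4.70° = 2.195 m.
Layer 2: sin θ = 1361·sin 4.7°/857 = 0.1301, θ = 7.48°; offset = 25.8·tan 7.48° = 3.386 m.
Layer 3: sin θ = 3273·sin 4.7°/857 = 0.3129, θ = 18.24°; offset = 4.0·tan 18.24° = 1.318 m.
Layer 4: sin θ = 4115·sin 4.7°/857 = 0.3934, θ = 23.17°; offset = 17.1·tan 23.17° = 7.318 m.
Summing the layer offsets gives 14.217 m.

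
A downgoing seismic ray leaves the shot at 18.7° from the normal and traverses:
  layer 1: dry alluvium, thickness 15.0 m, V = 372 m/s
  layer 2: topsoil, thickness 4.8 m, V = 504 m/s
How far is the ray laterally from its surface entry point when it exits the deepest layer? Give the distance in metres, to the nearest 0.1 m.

Ray parameter p = sin 18.7° / 372 m/s = 8.6186e-04 s/m.
Layer 1: θ = 18.70°; offset = 15.0·tan 18.70° = 5.077 m.
Layer 2: sin θ = p·504 = 0.4344 → θ = 25.75°; offset = 4.8·tan 25.75° = 2.315 m.
Summing the layer offsets gives 7.392 m.

7.4 m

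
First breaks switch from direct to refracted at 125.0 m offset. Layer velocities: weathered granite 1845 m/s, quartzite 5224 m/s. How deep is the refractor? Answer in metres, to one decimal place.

x_cross = 2h·√((V₂+V₁)/(V₂−V₁)) → h = x_cross / (2·√((V₂+V₁)/(V₂−V₁))).
√((V₂+V₁)/(V₂−V₁)) = √((5224+1845)/(5224−1845)) = 1.4464.
h = 125.0 / (2·1.4464) = 43.21 m.

43.2 m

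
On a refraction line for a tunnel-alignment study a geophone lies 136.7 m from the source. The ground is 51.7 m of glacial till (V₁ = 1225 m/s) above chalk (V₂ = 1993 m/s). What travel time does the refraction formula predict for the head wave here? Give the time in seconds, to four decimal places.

θ_c = arcsin(V₁/V₂) = arcsin(1225/1993) = 37.93°, cos θ_c = 0.7888.
Intercept time tᵢ = 2h cos θ_c / V₁ = 2·51.7·0.7888/1225 = 0.06658 s.
t = x/V₂ + tᵢ = 136.7/1993 + 0.06658 = 0.13517 s.

0.1352 s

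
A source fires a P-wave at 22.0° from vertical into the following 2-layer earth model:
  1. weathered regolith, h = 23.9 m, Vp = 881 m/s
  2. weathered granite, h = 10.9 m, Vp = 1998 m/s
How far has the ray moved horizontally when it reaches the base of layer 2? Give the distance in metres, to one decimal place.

27.2 m

Ray parameter p = sin 22.0° / 881 m/s = 4.2521e-04 s/m.
Layer 1: θ = 22.00°; offset = 23.9·tan 22.00° = 9.656 m.
Layer 2: sin θ = p·1998 = 0.8496 → θ = 58.16°; offset = 10.9·tan 58.16° = 17.555 m.
Total horizontal offset = 27.212 m.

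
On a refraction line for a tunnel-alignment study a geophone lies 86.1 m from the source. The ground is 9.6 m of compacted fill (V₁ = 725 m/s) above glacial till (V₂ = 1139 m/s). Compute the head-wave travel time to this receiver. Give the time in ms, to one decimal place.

θ_c = arcsin(V₁/V₂) = arcsin(725/1139) = 39.53°, cos θ_c = 0.7713.
Intercept time tᵢ = 2h cos θ_c / V₁ = 2·9.6·0.7713/725 = 0.02043 s.
t = x/V₂ + tᵢ = 86.1/1139 + 0.02043 = 0.09602 s.

96.0 ms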